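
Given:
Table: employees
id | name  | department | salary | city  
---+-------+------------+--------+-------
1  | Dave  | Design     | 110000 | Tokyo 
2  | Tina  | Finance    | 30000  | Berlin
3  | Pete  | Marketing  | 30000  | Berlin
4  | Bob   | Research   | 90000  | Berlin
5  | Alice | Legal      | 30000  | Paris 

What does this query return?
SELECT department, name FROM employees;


Projecting columns: department, name

5 rows:
Design, Dave
Finance, Tina
Marketing, Pete
Research, Bob
Legal, Alice


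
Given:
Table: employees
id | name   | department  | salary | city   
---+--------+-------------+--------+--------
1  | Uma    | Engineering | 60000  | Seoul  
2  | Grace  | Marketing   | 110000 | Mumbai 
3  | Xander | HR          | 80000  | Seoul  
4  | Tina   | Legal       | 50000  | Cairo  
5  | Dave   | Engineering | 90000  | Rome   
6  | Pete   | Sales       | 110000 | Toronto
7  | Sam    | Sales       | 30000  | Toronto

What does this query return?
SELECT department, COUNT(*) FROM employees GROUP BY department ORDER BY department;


Assigning each row to its department group:
  Uma -> Engineering
  Grace -> Marketing
  Xander -> HR
  Tina -> Legal
  Dave -> Engineering
  Pete -> Sales
  Sam -> Sales


5 groups:
Engineering, 2
HR, 1
Legal, 1
Marketing, 1
Sales, 2


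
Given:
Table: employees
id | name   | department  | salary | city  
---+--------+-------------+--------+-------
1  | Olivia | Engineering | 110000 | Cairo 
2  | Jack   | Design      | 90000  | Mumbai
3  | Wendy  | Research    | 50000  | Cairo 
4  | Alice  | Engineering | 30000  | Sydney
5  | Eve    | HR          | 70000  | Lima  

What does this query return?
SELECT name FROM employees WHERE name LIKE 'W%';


LIKE 'W%' matches names starting with 'W'
Matching: 1

1 rows:
Wendy


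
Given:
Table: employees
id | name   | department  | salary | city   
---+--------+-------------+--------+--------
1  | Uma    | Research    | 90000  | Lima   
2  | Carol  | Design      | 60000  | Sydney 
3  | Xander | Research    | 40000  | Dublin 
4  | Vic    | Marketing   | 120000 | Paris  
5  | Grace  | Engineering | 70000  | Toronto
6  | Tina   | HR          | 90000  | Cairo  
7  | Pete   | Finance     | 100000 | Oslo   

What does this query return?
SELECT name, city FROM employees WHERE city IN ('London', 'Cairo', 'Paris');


Filtering: city IN ('London', 'Cairo', 'Paris')
Matching: 2 rows

2 rows:
Vic, Paris
Tina, Cairo


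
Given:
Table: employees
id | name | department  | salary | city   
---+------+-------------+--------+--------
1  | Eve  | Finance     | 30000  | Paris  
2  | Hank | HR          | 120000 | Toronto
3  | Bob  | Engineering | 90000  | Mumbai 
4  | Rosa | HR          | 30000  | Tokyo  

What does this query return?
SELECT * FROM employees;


SELECT * returns all 4 rows with all columns

4 rows:
1, Eve, Finance, 30000, Paris
2, Hank, HR, 120000, Toronto
3, Bob, Engineering, 90000, Mumbai
4, Rosa, HR, 30000, Tokyo


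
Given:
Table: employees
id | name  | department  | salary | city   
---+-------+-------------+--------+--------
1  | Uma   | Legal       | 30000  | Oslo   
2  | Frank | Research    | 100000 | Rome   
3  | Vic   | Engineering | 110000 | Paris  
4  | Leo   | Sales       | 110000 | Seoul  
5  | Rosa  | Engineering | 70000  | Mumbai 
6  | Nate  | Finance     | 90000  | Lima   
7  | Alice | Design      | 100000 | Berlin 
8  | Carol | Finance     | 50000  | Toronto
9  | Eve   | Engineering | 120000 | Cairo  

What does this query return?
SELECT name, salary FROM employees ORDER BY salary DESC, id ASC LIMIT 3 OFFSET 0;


Sort by salary DESC (id ASC tiebreak), then skip 0 and take 3
Rows 1 through 3

3 rows:
Eve, 120000
Vic, 110000
Leo, 110000


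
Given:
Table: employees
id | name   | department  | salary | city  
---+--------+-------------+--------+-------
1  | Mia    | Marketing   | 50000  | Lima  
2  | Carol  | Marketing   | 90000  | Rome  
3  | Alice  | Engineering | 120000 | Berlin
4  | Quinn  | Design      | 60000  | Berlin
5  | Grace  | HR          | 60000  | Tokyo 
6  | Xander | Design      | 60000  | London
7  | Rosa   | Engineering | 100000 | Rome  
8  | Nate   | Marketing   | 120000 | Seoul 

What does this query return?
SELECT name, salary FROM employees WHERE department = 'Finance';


Filtering: department = 'Finance'
Matching rows: 0

Empty result set (0 rows)


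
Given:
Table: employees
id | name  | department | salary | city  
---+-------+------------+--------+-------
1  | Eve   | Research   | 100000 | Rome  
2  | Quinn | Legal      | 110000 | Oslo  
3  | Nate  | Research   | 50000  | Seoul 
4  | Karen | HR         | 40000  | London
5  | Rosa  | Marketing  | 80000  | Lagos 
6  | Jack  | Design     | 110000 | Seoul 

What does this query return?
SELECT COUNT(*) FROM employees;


COUNT(*) counts all rows

6


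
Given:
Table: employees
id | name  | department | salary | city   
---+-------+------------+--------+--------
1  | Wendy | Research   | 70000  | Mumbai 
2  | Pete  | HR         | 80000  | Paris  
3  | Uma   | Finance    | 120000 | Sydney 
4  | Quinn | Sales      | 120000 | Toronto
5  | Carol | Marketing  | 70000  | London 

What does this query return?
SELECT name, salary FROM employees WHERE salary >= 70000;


Filtering: salary >= 70000
Matching: 5 rows

5 rows:
Wendy, 70000
Pete, 80000
Uma, 120000
Quinn, 120000
Carol, 70000


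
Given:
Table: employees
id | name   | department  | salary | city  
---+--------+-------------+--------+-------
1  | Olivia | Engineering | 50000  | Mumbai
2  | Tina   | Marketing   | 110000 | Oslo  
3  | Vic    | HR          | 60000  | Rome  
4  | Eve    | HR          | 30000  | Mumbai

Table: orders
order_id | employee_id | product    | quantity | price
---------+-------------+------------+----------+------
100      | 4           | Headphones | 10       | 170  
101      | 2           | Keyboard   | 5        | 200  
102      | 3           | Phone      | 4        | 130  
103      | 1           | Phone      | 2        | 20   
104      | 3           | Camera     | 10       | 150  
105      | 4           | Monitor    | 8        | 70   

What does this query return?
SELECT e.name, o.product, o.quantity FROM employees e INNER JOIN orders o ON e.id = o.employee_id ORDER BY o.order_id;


Joining employees.id = orders.employee_id:
  employee Eve (id=4) -> order Headphones
  employee Tina (id=2) -> order Keyboard
  employee Vic (id=3) -> order Phone
  employee Olivia (id=1) -> order Phone
  employee Vic (id=3) -> order Camera
  employee Eve (id=4) -> order Monitor


6 rows:
Eve, Headphones, 10
Tina, Keyboard, 5
Vic, Phone, 4
Olivia, Phone, 2
Vic, Camera, 10
Eve, Monitor, 8


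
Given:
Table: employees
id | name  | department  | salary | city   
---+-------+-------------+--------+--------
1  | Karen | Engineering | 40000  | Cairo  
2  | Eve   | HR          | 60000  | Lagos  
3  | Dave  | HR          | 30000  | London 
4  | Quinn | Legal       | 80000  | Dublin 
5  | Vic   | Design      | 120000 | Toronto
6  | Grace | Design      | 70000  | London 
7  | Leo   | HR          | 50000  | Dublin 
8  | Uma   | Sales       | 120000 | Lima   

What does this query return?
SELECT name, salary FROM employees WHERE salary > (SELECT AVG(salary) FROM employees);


Subquery: AVG(salary) = 71250.0
Filtering: salary > 71250.0
  Quinn (80000) -> MATCH
  Vic (120000) -> MATCH
  Uma (120000) -> MATCH


3 rows:
Quinn, 80000
Vic, 120000
Uma, 120000


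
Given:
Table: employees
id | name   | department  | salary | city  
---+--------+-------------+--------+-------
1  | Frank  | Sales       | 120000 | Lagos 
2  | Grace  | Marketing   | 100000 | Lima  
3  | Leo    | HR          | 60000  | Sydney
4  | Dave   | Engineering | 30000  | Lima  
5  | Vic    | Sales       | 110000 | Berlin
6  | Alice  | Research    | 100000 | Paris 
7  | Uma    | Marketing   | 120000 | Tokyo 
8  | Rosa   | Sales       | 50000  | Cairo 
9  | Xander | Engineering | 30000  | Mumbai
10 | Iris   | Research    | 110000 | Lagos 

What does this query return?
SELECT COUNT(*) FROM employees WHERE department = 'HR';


Counting rows where department = 'HR'
  Leo -> MATCH


1


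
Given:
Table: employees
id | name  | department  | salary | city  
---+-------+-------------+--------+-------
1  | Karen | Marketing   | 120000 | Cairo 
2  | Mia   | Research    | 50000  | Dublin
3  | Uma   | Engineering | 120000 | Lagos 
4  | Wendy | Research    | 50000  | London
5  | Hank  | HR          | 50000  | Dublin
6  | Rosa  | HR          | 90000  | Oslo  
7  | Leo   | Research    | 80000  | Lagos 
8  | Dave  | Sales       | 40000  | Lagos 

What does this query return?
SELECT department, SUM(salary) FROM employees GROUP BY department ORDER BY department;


Summing salary within each department:
  Engineering: 120000 = 120000
  HR: 50000 + 90000 = 140000
  Marketing: 120000 = 120000
  Research: 50000 + 50000 + 80000 = 180000
  Sales: 40000 = 40000


5 groups:
Engineering, 120000
HR, 140000
Marketing, 120000
Research, 180000
Sales, 40000


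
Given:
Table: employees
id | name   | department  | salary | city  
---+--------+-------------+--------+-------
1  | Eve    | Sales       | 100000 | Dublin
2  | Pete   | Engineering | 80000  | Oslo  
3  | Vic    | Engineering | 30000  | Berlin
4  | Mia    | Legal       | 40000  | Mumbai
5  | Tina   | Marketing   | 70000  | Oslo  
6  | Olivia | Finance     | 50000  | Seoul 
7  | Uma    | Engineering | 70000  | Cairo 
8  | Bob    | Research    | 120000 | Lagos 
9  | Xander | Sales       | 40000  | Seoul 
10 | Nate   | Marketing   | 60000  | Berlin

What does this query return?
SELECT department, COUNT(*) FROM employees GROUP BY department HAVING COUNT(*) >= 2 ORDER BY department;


Groups with count >= 2:
  Engineering: 3 -> PASS
  Marketing: 2 -> PASS
  Sales: 2 -> PASS
  Finance: 1 -> filtered out
  Legal: 1 -> filtered out
  Research: 1 -> filtered out


3 groups:
Engineering, 3
Marketing, 2
Sales, 2


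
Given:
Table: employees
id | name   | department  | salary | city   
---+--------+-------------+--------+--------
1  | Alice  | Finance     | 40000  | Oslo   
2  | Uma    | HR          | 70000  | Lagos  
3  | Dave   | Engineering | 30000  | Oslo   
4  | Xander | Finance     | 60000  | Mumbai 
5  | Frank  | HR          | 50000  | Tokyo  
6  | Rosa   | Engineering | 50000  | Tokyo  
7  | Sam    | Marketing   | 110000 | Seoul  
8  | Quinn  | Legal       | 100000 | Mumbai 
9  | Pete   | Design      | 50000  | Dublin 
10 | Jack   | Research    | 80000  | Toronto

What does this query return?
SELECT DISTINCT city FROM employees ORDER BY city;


All 'city' values (row order): Oslo, Lagos, Oslo, Mumbai, Tokyo, Tokyo, Seoul, Mumbai, Dublin, Toronto
Removing duplicates leaves 7 unique value(s).

7 values:
Dublin
Lagos
Mumbai
Oslo
Seoul
Tokyo
Toronto


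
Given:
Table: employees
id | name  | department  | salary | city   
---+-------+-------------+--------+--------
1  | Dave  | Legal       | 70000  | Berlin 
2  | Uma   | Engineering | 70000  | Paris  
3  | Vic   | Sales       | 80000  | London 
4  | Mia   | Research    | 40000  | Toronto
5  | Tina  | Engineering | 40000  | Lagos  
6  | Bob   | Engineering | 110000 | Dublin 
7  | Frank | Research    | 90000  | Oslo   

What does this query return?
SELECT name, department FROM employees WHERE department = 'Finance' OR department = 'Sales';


Filtering: department = 'Finance' OR 'Sales'
Matching: 1 rows

1 rows:
Vic, Sales


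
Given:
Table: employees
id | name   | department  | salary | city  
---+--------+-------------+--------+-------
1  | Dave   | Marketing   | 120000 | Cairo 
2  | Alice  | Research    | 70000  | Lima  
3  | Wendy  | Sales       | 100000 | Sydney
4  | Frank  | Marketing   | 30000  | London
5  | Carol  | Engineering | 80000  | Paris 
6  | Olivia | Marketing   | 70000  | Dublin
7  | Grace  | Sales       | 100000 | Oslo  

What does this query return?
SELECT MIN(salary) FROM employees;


Salaries: 120000, 70000, 100000, 30000, 80000, 70000, 100000
MIN = 30000

30000


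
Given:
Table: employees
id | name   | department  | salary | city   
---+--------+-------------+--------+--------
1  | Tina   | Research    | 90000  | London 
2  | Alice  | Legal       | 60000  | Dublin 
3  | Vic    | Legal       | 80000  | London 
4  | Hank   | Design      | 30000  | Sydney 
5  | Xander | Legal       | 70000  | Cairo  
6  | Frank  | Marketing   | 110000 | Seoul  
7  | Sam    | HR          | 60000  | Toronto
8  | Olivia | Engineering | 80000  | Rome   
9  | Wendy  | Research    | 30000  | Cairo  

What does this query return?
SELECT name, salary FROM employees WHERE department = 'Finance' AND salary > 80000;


Filtering: department = 'Finance' AND salary > 80000
Matching: 0 rows

Empty result set (0 rows)


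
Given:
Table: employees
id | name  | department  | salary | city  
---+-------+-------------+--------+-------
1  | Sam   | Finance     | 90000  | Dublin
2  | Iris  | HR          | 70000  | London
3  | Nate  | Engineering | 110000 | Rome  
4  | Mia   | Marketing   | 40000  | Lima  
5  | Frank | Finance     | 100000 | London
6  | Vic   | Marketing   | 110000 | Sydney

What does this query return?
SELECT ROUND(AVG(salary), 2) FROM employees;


SUM(salary) = 520000
COUNT = 6
ROUND(AVG, 2) = ROUND(520000 / 6, 2) = 86666.67

86666.67


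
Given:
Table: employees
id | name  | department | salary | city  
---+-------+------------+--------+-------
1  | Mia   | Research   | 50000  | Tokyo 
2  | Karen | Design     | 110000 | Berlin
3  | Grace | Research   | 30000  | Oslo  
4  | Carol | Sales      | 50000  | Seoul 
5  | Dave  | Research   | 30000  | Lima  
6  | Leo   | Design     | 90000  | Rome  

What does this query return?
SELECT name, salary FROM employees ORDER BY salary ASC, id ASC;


Sorting by salary ASC, then id ASC for ties

6 rows:
Grace, 30000
Dave, 30000
Mia, 50000
Carol, 50000
Leo, 90000
Karen, 110000


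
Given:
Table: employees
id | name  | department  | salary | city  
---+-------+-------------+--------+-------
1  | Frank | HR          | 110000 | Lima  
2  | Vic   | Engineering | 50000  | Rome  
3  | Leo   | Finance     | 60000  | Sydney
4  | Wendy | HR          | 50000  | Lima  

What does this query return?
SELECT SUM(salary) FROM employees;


SUM(salary) = 110000 + 50000 + 60000 + 50000 = 270000

270000


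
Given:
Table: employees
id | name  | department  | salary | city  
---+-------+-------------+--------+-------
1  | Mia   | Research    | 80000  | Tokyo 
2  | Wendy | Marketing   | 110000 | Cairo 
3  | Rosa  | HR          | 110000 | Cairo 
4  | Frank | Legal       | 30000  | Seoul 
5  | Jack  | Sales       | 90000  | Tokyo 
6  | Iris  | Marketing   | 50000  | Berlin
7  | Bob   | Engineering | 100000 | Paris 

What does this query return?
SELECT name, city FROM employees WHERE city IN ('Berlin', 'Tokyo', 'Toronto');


Filtering: city IN ('Berlin', 'Tokyo', 'Toronto')
Matching: 3 rows

3 rows:
Mia, Tokyo
Jack, Tokyo
Iris, Berlin


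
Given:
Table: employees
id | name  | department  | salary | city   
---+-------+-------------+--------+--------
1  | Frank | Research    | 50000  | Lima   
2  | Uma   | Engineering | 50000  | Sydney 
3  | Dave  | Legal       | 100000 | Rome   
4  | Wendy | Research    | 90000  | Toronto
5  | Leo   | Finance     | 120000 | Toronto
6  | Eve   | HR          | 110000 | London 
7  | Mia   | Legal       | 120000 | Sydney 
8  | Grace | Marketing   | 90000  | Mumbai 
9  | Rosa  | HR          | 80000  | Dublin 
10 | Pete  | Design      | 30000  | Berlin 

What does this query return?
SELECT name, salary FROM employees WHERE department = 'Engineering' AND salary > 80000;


Filtering: department = 'Engineering' AND salary > 80000
Matching: 0 rows

Empty result set (0 rows)


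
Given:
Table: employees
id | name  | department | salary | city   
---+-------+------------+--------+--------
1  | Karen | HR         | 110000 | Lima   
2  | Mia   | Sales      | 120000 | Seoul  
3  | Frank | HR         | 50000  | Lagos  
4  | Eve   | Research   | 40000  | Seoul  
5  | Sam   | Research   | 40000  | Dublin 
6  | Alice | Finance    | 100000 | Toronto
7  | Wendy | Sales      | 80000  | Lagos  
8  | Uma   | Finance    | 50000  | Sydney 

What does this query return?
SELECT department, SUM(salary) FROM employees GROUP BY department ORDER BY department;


Summing salary within each department:
  Finance: 100000 + 50000 = 150000
  HR: 110000 + 50000 = 160000
  Research: 40000 + 40000 = 80000
  Sales: 120000 + 80000 = 200000


4 groups:
Finance, 150000
HR, 160000
Research, 80000
Sales, 200000


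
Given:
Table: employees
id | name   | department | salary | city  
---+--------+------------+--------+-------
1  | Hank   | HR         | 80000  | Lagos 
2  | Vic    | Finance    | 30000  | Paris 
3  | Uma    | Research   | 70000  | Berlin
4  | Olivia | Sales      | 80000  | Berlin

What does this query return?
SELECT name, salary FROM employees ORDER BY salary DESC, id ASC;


Sorting by salary DESC, then id ASC for ties

4 rows:
Hank, 80000
Olivia, 80000
Uma, 70000
Vic, 30000


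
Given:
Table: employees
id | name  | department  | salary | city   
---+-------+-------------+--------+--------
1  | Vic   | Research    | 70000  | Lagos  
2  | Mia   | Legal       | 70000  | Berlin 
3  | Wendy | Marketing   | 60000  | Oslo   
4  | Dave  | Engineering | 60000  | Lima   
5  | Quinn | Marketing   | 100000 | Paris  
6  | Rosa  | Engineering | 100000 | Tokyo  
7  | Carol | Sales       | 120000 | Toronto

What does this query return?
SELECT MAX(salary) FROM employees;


Salaries: 70000, 70000, 60000, 60000, 100000, 100000, 120000
MAX = 120000

120000


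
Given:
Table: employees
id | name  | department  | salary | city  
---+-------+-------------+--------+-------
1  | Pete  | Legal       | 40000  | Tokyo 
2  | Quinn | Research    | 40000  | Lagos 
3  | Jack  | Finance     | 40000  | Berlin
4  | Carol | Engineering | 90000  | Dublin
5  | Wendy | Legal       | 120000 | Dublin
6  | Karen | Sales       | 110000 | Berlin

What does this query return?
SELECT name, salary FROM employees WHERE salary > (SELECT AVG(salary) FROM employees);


Subquery: AVG(salary) = 73333.33
Filtering: salary > 73333.33
  Carol (90000) -> MATCH
  Wendy (120000) -> MATCH
  Karen (110000) -> MATCH


3 rows:
Carol, 90000
Wendy, 120000
Karen, 110000


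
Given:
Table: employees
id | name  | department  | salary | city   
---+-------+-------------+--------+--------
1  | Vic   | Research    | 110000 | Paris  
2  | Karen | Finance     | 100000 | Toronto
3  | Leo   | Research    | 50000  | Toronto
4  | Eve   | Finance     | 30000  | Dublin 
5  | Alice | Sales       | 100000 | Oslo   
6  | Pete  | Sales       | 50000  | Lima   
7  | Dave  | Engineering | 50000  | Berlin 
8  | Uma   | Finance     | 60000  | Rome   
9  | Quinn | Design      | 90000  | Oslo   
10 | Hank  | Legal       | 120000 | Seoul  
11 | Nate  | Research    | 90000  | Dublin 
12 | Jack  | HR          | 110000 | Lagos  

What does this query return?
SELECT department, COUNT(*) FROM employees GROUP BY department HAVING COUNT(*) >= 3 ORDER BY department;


Groups with count >= 3:
  Finance: 3 -> PASS
  Research: 3 -> PASS
  Design: 1 -> filtered out
  Engineering: 1 -> filtered out
  HR: 1 -> filtered out
  Legal: 1 -> filtered out
  Sales: 2 -> filtered out


2 groups:
Finance, 3
Research, 3


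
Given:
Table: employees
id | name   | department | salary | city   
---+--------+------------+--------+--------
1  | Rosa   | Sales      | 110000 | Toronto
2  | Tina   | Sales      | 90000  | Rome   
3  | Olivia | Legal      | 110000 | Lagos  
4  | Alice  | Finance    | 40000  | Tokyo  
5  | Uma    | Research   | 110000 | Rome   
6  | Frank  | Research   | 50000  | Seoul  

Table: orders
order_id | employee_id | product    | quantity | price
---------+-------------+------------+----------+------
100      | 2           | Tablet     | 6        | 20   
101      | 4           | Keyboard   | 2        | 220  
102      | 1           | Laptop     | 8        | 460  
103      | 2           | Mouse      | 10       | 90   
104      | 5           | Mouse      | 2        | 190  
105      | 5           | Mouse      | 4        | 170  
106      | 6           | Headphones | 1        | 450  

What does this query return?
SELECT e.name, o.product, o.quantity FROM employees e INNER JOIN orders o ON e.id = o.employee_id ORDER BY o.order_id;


Joining employees.id = orders.employee_id:
  employee Tina (id=2) -> order Tablet
  employee Alice (id=4) -> order Keyboard
  employee Rosa (id=1) -> order Laptop
  employee Tina (id=2) -> order Mouse
  employee Uma (id=5) -> order Mouse
  employee Uma (id=5) -> order Mouse
  employee Frank (id=6) -> order Headphones


7 rows:
Tina, Tablet, 6
Alice, Keyboard, 2
Rosa, Laptop, 8
Tina, Mouse, 10
Uma, Mouse, 2
Uma, Mouse, 4
Frank, Headphones, 1


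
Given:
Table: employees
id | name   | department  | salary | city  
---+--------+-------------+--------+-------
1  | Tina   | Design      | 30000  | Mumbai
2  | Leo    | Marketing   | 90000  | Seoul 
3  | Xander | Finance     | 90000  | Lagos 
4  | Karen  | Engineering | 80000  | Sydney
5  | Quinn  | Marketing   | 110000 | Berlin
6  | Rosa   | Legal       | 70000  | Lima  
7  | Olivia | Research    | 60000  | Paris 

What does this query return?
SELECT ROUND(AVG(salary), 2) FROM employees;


SUM(salary) = 530000
COUNT = 7
ROUND(AVG, 2) = ROUND(530000 / 7, 2) = 75714.29

75714.29


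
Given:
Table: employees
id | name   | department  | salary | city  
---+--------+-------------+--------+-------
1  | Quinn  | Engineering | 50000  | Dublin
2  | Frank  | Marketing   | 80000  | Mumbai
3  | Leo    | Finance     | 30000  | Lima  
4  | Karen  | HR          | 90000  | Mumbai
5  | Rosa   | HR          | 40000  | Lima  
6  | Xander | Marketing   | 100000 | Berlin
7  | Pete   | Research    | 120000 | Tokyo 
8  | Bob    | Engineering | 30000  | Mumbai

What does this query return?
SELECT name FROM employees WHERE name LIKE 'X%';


LIKE 'X%' matches names starting with 'X'
Matching: 1

1 rows:
Xander


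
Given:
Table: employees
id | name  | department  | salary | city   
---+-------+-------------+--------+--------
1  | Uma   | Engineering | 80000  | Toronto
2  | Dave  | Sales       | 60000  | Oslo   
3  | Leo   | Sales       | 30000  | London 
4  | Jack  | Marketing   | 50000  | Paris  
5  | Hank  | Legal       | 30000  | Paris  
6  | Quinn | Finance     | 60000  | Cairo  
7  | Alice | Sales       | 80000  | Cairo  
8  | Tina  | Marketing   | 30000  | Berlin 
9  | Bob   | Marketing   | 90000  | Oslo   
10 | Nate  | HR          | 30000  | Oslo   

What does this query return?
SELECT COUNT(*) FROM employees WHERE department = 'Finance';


Counting rows where department = 'Finance'
  Quinn -> MATCH


1


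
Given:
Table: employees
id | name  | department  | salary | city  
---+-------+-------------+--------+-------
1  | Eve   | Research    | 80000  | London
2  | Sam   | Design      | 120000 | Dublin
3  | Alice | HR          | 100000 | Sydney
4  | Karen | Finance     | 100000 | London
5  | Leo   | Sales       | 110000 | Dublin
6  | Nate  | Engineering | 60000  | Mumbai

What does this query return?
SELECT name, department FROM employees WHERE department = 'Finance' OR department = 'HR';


Filtering: department = 'Finance' OR 'HR'
Matching: 2 rows

2 rows:
Alice, HR
Karen, Finance


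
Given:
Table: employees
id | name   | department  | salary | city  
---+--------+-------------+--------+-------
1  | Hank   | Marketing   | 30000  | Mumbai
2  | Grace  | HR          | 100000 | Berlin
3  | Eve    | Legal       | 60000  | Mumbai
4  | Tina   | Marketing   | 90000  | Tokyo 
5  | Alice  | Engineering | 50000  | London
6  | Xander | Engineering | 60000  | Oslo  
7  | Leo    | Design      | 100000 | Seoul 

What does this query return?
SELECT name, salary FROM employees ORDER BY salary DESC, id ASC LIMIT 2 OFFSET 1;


Sort by salary DESC (id ASC tiebreak), then skip 1 and take 2
Rows 2 through 3

2 rows:
Leo, 100000
Tina, 90000


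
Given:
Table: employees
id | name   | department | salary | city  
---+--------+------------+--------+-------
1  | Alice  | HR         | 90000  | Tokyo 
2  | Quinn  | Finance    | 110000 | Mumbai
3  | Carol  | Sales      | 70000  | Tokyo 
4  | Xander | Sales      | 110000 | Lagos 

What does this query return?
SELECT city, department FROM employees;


Projecting columns: city, department

4 rows:
Tokyo, HR
Mumbai, Finance
Tokyo, Sales
Lagos, Sales


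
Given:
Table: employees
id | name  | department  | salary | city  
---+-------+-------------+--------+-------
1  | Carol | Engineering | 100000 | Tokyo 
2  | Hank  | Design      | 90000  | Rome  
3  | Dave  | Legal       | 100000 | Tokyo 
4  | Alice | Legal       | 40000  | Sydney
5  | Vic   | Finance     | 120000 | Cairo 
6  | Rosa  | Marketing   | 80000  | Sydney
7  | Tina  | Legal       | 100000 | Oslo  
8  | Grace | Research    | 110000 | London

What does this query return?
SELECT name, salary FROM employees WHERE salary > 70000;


Filtering: salary > 70000
Matching: 7 rows

7 rows:
Carol, 100000
Hank, 90000
Dave, 100000
Vic, 120000
Rosa, 80000
Tina, 100000
Grace, 110000


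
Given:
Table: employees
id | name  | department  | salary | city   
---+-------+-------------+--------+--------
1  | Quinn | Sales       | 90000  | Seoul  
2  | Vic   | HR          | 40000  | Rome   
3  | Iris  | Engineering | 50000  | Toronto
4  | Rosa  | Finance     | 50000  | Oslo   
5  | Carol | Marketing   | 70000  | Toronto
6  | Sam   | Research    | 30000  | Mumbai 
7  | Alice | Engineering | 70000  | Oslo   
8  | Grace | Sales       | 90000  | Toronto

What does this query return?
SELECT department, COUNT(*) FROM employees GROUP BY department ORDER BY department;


Assigning each row to its department group:
  Quinn -> Sales
  Vic -> HR
  Iris -> Engineering
  Rosa -> Finance
  Carol -> Marketing
  Sam -> Research
  Alice -> Engineering
  Grace -> Sales


6 groups:
Engineering, 2
Finance, 1
HR, 1
Marketing, 1
Research, 1
Sales, 2


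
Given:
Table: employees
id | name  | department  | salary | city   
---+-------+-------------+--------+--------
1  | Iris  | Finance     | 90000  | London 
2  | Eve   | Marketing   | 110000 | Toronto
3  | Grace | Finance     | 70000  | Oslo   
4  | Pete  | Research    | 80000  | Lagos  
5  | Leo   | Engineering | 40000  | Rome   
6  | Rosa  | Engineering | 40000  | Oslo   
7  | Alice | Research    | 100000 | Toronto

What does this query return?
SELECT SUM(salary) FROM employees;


SUM(salary) = 90000 + 110000 + 70000 + 80000 + 40000 + 40000 + 100000 = 530000

530000


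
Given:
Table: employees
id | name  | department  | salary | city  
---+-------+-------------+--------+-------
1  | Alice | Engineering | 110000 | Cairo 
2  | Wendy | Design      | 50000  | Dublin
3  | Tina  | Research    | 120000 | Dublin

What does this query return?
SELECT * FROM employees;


SELECT * returns all 3 rows with all columns

3 rows:
1, Alice, Engineering, 110000, Cairo
2, Wendy, Design, 50000, Dublin
3, Tina, Research, 120000, Dublin


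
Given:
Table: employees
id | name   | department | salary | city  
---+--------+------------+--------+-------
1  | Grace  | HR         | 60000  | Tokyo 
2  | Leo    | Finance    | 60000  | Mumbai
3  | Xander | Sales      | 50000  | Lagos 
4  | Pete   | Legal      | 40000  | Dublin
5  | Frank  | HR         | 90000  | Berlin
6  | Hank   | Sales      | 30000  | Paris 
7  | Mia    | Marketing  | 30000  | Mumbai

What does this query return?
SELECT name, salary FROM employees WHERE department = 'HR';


Filtering: department = 'HR'
Matching rows: 2

2 rows:
Grace, 60000
Frank, 90000


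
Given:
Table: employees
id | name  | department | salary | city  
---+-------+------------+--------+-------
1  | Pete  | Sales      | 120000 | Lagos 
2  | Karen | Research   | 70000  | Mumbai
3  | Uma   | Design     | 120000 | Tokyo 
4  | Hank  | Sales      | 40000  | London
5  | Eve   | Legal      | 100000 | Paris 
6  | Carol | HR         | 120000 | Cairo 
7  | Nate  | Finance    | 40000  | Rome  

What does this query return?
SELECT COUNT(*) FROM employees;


COUNT(*) counts all rows

7


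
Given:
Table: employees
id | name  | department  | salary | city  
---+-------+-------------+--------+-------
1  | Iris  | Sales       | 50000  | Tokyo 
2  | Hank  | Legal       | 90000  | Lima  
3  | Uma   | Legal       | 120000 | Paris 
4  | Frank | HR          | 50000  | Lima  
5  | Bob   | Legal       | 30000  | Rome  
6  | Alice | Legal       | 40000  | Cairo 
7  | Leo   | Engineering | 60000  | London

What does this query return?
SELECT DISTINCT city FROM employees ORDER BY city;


All 'city' values (row order): Tokyo, Lima, Paris, Lima, Rome, Cairo, London
Removing duplicates leaves 6 unique value(s).

6 values:
Cairo
Lima
London
Paris
Rome
Tokyo


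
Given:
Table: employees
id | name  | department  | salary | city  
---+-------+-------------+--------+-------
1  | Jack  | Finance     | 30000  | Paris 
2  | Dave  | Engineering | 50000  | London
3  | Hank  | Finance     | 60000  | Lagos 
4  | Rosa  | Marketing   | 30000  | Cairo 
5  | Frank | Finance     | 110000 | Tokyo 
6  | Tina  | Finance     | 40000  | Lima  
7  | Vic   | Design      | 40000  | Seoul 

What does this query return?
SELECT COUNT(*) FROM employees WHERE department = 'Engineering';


Counting rows where department = 'Engineering'
  Dave -> MATCH


1


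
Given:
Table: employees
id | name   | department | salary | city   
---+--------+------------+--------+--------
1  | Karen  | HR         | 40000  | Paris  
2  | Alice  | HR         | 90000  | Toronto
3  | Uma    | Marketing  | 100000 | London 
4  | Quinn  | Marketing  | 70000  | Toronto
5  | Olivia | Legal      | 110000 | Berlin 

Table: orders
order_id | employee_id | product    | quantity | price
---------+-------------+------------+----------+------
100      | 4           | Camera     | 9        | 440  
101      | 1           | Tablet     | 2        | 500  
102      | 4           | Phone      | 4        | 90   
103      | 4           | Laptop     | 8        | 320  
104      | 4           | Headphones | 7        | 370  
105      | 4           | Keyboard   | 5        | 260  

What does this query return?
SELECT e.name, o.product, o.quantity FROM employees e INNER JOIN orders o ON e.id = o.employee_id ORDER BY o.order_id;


Joining employees.id = orders.employee_id:
  employee Quinn (id=4) -> order Camera
  employee Karen (id=1) -> order Tablet
  employee Quinn (id=4) -> order Phone
  employee Quinn (id=4) -> order Laptop
  employee Quinn (id=4) -> order Headphones
  employee Quinn (id=4) -> order Keyboard


6 rows:
Quinn, Camera, 9
Karen, Tablet, 2
Quinn, Phone, 4
Quinn, Laptop, 8
Quinn, Headphones, 7
Quinn, Keyboard, 5


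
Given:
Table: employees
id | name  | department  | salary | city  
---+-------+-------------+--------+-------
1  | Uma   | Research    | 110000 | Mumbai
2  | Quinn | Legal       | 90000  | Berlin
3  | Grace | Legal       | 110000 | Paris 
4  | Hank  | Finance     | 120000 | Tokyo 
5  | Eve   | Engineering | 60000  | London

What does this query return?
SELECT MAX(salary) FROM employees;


Salaries: 110000, 90000, 110000, 120000, 60000
MAX = 120000

120000


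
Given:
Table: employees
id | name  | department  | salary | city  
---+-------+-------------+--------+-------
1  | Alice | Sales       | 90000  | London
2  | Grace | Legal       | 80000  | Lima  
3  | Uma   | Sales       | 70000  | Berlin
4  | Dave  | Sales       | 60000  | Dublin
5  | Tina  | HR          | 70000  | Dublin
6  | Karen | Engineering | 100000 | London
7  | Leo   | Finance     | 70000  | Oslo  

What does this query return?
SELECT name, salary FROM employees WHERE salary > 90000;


Filtering: salary > 90000
Matching: 1 rows

1 rows:
Karen, 100000


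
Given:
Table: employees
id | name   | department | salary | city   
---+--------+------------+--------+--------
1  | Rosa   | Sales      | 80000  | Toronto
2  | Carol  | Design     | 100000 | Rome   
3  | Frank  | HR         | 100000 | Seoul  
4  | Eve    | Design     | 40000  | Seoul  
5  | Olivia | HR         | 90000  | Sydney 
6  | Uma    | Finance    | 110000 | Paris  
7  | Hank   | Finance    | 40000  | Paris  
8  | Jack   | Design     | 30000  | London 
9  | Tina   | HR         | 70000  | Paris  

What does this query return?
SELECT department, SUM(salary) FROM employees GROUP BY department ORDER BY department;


Summing salary within each department:
  Design: 100000 + 40000 + 30000 = 170000
  Finance: 110000 + 40000 = 150000
  HR: 100000 + 90000 + 70000 = 260000
  Sales: 80000 = 80000


4 groups:
Design, 170000
Finance, 150000
HR, 260000
Sales, 80000


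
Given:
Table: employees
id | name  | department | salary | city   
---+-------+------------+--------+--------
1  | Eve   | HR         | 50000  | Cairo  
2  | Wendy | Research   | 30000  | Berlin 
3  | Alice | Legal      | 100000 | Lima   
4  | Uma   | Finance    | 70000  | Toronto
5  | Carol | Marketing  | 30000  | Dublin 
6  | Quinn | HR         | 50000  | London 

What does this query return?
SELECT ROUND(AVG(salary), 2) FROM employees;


SUM(salary) = 330000
COUNT = 6
ROUND(AVG, 2) = ROUND(330000 / 6, 2) = 55000.0

55000.0


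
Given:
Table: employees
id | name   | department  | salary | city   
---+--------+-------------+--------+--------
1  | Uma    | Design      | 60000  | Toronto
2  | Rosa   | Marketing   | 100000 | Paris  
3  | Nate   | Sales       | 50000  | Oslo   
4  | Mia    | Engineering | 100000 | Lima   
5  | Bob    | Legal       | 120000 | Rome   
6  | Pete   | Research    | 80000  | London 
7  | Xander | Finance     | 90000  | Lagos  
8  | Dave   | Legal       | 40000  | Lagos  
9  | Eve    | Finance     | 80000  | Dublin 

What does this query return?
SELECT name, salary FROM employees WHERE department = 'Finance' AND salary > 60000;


Filtering: department = 'Finance' AND salary > 60000
Matching: 2 rows

2 rows:
Xander, 90000
Eve, 80000


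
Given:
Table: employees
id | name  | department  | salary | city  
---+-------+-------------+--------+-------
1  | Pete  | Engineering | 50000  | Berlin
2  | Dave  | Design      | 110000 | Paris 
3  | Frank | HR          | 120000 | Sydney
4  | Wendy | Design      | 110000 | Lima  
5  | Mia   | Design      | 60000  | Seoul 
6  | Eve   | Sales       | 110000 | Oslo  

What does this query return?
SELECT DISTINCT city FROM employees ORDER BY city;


All 'city' values (row order): Berlin, Paris, Sydney, Lima, Seoul, Oslo
Removing duplicates leaves 6 unique value(s).

6 values:
Berlin
Lima
Oslo
Paris
Seoul
Sydney


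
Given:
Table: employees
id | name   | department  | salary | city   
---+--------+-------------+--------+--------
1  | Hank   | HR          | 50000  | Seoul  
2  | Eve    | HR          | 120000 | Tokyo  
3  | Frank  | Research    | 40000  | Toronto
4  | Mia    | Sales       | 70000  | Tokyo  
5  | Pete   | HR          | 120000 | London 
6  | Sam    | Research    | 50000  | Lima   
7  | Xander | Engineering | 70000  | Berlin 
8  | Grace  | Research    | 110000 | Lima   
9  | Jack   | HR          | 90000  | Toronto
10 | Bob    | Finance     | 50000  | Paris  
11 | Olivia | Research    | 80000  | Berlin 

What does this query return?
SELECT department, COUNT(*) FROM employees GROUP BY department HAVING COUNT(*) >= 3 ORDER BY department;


Groups with count >= 3:
  HR: 4 -> PASS
  Research: 4 -> PASS
  Engineering: 1 -> filtered out
  Finance: 1 -> filtered out
  Sales: 1 -> filtered out


2 groups:
HR, 4
Research, 4


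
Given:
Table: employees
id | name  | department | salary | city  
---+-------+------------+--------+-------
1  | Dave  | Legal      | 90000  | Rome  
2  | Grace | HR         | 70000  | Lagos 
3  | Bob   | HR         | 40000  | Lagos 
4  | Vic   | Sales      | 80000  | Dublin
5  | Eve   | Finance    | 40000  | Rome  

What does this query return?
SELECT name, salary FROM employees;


Projecting columns: name, salary

5 rows:
Dave, 90000
Grace, 70000
Bob, 40000
Vic, 80000
Eve, 40000


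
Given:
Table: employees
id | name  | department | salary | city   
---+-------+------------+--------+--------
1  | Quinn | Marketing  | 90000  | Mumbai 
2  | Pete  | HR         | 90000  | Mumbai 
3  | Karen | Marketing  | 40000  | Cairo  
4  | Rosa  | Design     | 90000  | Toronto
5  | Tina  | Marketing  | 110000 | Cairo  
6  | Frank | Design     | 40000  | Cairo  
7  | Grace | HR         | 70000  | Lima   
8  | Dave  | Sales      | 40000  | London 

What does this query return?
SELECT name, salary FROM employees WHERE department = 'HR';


Filtering: department = 'HR'
Matching rows: 2

2 rows:
Pete, 90000
Grace, 70000


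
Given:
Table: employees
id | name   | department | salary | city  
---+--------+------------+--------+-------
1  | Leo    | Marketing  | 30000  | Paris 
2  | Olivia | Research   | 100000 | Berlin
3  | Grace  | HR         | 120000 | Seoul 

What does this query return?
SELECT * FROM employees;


SELECT * returns all 3 rows with all columns

3 rows:
1, Leo, Marketing, 30000, Paris
2, Olivia, Research, 100000, Berlin
3, Grace, HR, 120000, Seoul


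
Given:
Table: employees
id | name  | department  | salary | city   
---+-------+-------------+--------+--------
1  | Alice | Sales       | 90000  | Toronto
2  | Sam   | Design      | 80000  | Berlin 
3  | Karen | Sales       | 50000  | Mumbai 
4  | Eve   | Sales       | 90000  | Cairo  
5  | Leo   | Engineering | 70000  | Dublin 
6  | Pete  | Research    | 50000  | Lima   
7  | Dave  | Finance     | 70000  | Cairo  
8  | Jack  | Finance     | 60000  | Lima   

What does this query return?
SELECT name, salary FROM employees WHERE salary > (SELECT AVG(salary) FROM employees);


Subquery: AVG(salary) = 70000.0
Filtering: salary > 70000.0
  Alice (90000) -> MATCH
  Sam (80000) -> MATCH
  Eve (90000) -> MATCH


3 rows:
Alice, 90000
Sam, 80000
Eve, 90000


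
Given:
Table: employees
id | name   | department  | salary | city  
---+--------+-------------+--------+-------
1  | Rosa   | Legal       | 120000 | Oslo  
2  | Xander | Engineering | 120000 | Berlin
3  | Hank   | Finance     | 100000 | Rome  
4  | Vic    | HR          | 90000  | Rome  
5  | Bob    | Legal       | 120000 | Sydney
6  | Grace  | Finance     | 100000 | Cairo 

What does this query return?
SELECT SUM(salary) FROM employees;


SUM(salary) = 120000 + 120000 + 100000 + 90000 + 120000 + 100000 = 650000

650000


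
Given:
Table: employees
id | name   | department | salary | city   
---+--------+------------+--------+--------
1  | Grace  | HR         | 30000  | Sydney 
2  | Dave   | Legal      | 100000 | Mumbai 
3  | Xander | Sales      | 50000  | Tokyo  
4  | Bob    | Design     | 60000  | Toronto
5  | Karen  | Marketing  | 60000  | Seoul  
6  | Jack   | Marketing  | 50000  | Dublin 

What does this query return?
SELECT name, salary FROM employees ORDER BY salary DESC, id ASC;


Sorting by salary DESC, then id ASC for ties

6 rows:
Dave, 100000
Bob, 60000
Karen, 60000
Xander, 50000
Jack, 50000
Grace, 30000


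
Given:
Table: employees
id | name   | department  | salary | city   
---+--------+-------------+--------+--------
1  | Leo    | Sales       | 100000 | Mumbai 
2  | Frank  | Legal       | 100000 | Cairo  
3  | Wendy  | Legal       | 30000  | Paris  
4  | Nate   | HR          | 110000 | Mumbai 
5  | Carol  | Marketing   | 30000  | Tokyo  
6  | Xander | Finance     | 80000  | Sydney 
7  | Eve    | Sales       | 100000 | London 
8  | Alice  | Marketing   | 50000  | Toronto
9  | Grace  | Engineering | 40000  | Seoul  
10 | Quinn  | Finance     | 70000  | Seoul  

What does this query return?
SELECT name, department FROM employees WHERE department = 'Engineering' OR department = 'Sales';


Filtering: department = 'Engineering' OR 'Sales'
Matching: 3 rows

3 rows:
Leo, Sales
Eve, Sales
Grace, Engineering


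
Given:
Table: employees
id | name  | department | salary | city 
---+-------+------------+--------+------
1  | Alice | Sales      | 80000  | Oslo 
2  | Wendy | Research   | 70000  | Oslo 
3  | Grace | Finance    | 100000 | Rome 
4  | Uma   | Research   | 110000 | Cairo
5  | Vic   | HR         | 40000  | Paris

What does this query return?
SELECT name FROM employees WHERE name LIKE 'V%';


LIKE 'V%' matches names starting with 'V'
Matching: 1

1 rows:
Vic


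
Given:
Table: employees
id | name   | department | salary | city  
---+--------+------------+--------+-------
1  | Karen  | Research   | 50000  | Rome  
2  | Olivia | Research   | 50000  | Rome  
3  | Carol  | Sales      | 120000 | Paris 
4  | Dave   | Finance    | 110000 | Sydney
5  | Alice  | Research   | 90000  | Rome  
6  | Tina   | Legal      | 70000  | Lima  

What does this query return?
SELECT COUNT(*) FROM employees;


COUNT(*) counts all rows

6
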